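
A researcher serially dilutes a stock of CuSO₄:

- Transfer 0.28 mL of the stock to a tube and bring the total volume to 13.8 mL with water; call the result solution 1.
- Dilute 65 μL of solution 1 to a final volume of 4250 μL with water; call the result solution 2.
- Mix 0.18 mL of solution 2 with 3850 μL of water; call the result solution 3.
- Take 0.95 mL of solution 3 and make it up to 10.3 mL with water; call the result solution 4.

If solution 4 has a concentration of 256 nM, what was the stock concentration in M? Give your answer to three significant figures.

Step 1: 0.28 mL brought to 13.8 mL → factor 13.8/0.28 = 49.286
Step 2: 65 μL brought to 4250 μL → factor 4250/65 = 65.385
Step 3: 0.18 mL + 3850 μL = 4.03 mL total → factor 4.03/0.18 = 22.389
Step 4: 0.95 mL brought to 10.3 mL → factor 10.3/0.95 = 10.842
Overall dilution factor = 49.286 × 65.385 × 22.389 × 10.842 = 7.8224 × 10^5
Stock = 256 nM × 7.8224 × 10^5 = 2.003 × 10^8 nM = 0.200 M

0.200 M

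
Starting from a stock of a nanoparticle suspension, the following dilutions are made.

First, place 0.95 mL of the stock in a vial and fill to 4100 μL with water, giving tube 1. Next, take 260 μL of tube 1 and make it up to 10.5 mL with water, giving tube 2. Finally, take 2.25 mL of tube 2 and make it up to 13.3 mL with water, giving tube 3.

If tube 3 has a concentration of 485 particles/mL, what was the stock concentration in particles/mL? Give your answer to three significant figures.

5.00 × 10^5 particles/mL

Step 1: 0.95 mL brought to 4100 μL → factor 4.1/0.95 = 4.3158
Step 2: 260 μL brought to 10.5 mL → factor 10500/260 = 40.385
Step 3: 2.25 mL brought to 13.3 mL → factor 13.3/2.25 = 5.9111
Overall dilution factor = 4.3158 × 40.385 × 5.9111 = 1030.3
Stock = 485 particles/mL × 1030.3 = 5.00 × 10^5 particles/mL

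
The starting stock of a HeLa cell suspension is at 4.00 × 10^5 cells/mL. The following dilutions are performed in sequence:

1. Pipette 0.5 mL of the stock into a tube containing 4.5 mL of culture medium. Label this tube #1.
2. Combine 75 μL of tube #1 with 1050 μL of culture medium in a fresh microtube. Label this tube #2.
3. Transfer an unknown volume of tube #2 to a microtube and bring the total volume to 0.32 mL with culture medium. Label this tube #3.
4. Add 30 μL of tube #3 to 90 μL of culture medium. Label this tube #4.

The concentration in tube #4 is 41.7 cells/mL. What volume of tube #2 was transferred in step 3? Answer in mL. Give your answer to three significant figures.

0.0200 mL

Step 1: 0.5 mL + 4.5 mL = 5 mL total → factor 5/0.5 = 10
Step 2: 75 μL + 1050 μL = 1125 μL total → factor 1125/75 = 15
Step 3: v brought to 0.32 mL → factor = 0.32 mL/v
Step 4: 30 μL + 90 μL = 120 μL total → factor 120/30 = 4
Product of known-step factors = 600
Overall factor = 4.00 × 10^5 cells/mL / (41.7 cells/mL) = 9592.3
Step-3 factor = 9592.3 / 600 = 15.987
v = 0.32 mL / 15.987 = 0.0200 mL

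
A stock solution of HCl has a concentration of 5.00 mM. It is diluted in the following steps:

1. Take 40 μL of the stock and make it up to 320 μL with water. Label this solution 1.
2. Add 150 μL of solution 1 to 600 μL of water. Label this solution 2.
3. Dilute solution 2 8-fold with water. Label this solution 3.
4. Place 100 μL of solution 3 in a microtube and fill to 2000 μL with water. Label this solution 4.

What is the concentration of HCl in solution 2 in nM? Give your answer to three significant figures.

1.25 × 10^5 nM

Step 1: 40 μL brought to 320 μL → factor 320/40 = 8
Step 2: 150 μL + 600 μL = 750 μL total → factor 750/150 = 5
Dilution factor through solution 2 = 8 × 5 = 40
[solution 2] = 5.00 mM / 40 = 0.1250 mM = 1.25 × 10^5 nM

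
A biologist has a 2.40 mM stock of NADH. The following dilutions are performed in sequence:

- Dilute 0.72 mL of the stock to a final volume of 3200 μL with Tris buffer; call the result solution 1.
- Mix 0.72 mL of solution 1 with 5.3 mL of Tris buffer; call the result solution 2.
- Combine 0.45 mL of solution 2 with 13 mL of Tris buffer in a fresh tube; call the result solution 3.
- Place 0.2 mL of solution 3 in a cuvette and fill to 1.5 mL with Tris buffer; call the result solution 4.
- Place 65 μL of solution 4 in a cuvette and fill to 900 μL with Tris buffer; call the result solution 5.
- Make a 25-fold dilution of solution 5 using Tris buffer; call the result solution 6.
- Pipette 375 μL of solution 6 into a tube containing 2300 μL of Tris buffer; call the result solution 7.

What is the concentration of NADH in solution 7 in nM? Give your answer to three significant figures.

0.117 nM

Step 1: 0.72 mL brought to 3200 μL → factor 3.2/0.72 = 4.4444
Step 2: 0.72 mL + 5.3 mL = 6.02 mL total → factor 6.02/0.72 = 8.3611
Step 3: 0.45 mL + 13 mL = 13.45 mL total → factor 13.45/0.45 = 29.889
Step 4: 0.2 mL brought to 1.5 mL → factor 1.5/0.2 = 7.5
Step 5: 65 μL brought to 900 μL → factor 900/65 = 13.846
Step 6: 25-fold → factor 25
Step 7: 375 μL + 2300 μL = 2675 μL total → factor 2675/375 = 7.1333
Overall dilution factor = 4.4444 × 8.3611 × 29.889 × 7.5 × 13.846 × 25 × 7.1333 = 2.0569 × 10^7
Final = 2.40 mM / 2.0569 × 10^7 = 1.167 × 10^-7 mM = 0.117 nM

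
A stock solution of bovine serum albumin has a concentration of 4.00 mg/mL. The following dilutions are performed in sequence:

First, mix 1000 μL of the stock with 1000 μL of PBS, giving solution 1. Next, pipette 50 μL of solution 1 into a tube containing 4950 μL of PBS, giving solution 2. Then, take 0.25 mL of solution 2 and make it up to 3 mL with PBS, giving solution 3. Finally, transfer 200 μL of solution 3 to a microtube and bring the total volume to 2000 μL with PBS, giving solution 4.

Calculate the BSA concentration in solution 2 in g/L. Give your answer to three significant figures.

0.0200 g/L

Step 1: 1000 μL + 1000 μL = 2000 μL total → factor 2000/1000 = 2
Step 2: 50 μL + 4950 μL = 5000 μL total → factor 5000/50 = 100
Dilution factor through solution 2 = 2 × 100 = 200
[solution 2] = 4.00 mg/mL / 200 = 0.02000 mg/mL = 0.0200 g/L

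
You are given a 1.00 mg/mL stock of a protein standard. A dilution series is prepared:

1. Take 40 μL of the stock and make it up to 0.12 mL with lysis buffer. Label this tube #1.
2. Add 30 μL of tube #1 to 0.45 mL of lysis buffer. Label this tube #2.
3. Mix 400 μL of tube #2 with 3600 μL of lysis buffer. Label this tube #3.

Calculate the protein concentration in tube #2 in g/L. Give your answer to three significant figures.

Step 1: 40 μL brought to 0.12 mL → factor 120/40 = 3
Step 2: 30 μL + 0.45 mL = 480 μL total → factor 480/30 = 16
Dilution factor through tube #2 = 3 × 16 = 48
[tube #2] = 1.00 mg/mL / 48 = 0.02083 mg/mL = 0.0208 g/L

0.0208 g/L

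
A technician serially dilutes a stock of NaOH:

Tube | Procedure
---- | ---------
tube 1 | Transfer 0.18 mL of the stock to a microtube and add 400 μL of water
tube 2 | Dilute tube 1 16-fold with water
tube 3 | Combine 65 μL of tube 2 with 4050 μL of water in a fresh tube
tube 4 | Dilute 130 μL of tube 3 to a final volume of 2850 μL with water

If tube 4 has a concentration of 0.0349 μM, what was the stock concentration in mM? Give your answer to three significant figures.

Step 1: 0.18 mL + 400 μL = 0.58 mL total → factor 0.58/0.18 = 3.2222
Step 2: 16-fold → factor 16
Step 3: 65 μL + 4050 μL = 4115 μL total → factor 4115/65 = 63.308
Step 4: 130 μL brought to 2850 μL → factor 2850/130 = 21.923
Overall dilution factor = 3.2222 × 16 × 63.308 × 21.923 = 71554
Stock = 0.0349 μM × 71554 = 2497 μM = 2.50 mM

2.50 mM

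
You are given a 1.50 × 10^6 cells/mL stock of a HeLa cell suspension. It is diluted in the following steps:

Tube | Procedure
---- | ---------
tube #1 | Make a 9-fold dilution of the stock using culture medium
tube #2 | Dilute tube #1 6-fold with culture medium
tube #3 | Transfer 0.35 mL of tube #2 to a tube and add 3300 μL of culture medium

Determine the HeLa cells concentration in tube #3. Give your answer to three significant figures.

Step 1: 9-fold → factor 9
Step 2: 6-fold → factor 6
Step 3: 0.35 mL + 3300 μL = 3.65 mL total → factor 3.65/0.35 = 10.429
Overall dilution factor = 9 × 6 × 10.429 = 563.14
Final = 1.50 × 10^6 cells/mL / 563.14 = 2.66 × 10^3 cells/mL

2.66 × 10^3 cells/mL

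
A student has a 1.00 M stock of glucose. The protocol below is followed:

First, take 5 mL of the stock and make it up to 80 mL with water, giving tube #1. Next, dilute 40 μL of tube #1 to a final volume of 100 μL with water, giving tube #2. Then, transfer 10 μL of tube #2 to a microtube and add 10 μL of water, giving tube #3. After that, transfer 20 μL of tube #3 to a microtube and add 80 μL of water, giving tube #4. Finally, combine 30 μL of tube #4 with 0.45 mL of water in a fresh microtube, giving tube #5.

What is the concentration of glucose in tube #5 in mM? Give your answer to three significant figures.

0.156 mM

Step 1: 5 mL brought to 80 mL → factor 80/5 = 16
Step 2: 40 μL brought to 100 μL → factor 100/40 = 2.5
Step 3: 10 μL + 10 μL = 20 μL total → factor 20/10 = 2
Step 4: 20 μL + 80 μL = 100 μL total → factor 100/20 = 5
Step 5: 30 μL + 0.45 mL = 480 μL total → factor 480/30 = 16
Overall dilution factor = 16 × 2.5 × 2 × 5 × 16 = 6400
Final = 1.00 M / 6400 = 0.0001563 M = 0.156 mM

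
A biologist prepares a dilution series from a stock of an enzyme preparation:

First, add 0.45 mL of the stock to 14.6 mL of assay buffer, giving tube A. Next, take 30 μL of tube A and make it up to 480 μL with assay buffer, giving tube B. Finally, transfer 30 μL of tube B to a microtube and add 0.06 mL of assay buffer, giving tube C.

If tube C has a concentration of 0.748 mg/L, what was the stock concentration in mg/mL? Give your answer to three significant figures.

Step 1: 0.45 mL + 14.6 mL = 15.05 mL total → factor 15.05/0.45 = 33.444
Step 2: 30 μL brought to 480 μL → factor 480/30 = 16
Step 3: 30 μL + 0.06 mL = 90 μL total → factor 90/30 = 3
Overall dilution factor = 33.444 × 16 × 3 = 1605.3
Stock = 0.748 mg/L × 1605.3 = 1201 mg/L = 1.20 mg/mL

1.20 mg/mL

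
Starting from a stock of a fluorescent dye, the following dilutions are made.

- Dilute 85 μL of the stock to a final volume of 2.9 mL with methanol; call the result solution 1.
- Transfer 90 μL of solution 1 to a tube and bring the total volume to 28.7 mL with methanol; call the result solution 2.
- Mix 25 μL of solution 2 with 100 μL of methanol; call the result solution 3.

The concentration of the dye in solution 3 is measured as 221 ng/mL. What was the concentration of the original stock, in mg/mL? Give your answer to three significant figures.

12.0 mg/mL

Step 1: 85 μL brought to 2.9 mL → factor 2900/85 = 34.118
Step 2: 90 μL brought to 28.7 mL → factor 28700/90 = 318.89
Step 3: 25 μL + 100 μL = 125 μL total → factor 125/25 = 5
Overall dilution factor = 34.118 × 318.89 × 5 = 54399
Stock = 221 ng/mL × 54399 = 1.202 × 10^7 ng/mL = 12.0 mg/mL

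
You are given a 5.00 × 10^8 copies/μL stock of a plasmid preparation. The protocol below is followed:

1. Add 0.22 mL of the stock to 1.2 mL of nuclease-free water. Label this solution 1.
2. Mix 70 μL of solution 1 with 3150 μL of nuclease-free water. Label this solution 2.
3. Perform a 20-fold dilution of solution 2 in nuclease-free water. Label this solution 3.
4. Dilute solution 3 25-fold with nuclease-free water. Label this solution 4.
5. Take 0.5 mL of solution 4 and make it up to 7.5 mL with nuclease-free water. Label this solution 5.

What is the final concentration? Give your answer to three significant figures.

Step 1: 0.22 mL + 1.2 mL = 1.42 mL total → factor 1.42/0.22 = 6.4545
Step 2: 70 μL + 3150 μL = 3220 μL total → factor 3220/70 = 46
Step 3: 20-fold → factor 20
Step 4: 25-fold → factor 25
Step 5: 0.5 mL brought to 7.5 mL → factor 7.5/0.5 = 15
Overall dilution factor = 6.4545 × 46 × 20 × 25 × 15 = 2.2268 × 10^6
Final = 5.00 × 10^8 copies/μL / 2.2268 × 10^6 = 225 copies/μL

225 copies/μL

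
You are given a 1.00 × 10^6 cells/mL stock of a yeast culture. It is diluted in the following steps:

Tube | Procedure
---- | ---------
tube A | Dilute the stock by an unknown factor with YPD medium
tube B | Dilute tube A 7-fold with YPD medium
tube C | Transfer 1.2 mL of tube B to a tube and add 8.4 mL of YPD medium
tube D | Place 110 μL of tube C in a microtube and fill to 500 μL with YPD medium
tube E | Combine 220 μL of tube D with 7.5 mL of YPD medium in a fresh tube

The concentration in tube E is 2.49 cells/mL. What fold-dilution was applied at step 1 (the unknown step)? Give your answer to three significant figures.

Step 1: unknown factor x
Step 2: 7-fold → factor 7
Step 3: 1.2 mL + 8.4 mL = 9.6 mL total → factor 9.6/1.2 = 8
Step 4: 110 μL brought to 500 μL → factor 500/110 = 4.5455
Step 5: 220 μL + 7.5 mL = 7720 μL total → factor 7720/220 = 35.091
Product of known-step factors = 8932.2
Overall factor = 1.00 × 10^6 cells/mL / (2.49 cells/mL) = 4.0161 × 10^5
x = 4.0161 × 10^5 / 8932.2 = 45.0

45.0-fold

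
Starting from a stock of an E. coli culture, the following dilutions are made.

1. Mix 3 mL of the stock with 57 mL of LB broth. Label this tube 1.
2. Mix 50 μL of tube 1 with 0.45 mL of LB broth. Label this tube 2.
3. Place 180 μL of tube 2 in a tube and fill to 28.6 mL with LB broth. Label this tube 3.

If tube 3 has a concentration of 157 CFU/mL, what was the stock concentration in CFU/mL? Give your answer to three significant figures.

4.99 × 10^6 CFU/mL

Step 1: 3 mL + 57 mL = 60 mL total → factor 60/3 = 20
Step 2: 50 μL + 0.45 mL = 500 μL total → factor 500/50 = 10
Step 3: 180 μL brought to 28.6 mL → factor 28600/180 = 158.89
Overall dilution factor = 20 × 10 × 158.89 = 31778
Stock = 157 CFU/mL × 31778 = 4.99 × 10^6 CFU/mL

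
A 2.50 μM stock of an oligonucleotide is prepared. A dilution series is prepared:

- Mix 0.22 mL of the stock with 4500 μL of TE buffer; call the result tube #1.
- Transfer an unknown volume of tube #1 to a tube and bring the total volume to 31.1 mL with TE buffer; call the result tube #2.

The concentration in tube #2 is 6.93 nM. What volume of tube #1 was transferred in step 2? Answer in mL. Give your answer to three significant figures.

Step 1: 0.22 mL + 4500 μL = 4.72 mL total → factor 4.72/0.22 = 21.455
Step 2: v brought to 31.1 mL → factor = 31.1 mL/v
Product of known-step factors = 21.455
Overall factor = 2.50 μM / (6.93 nM) = 360.75
Step-2 factor = 360.75 / 21.455 = 16.815
v = 31.1 mL / 16.815 = 1.85 mL

1.85 mL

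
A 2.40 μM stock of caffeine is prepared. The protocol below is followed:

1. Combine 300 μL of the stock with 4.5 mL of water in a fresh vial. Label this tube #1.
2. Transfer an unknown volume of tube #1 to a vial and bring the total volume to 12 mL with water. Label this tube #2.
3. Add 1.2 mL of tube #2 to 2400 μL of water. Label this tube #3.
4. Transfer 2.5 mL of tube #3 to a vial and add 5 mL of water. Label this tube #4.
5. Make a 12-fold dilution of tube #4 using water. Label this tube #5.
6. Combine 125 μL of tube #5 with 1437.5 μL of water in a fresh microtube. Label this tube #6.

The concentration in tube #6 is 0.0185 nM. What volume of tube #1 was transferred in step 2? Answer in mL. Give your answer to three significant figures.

Step 1: 300 μL + 4.5 mL = 4800 μL total → factor 4800/300 = 16
Step 2: v brought to 12 mL → factor = 12 mL/v
Step 3: 1.2 mL + 2400 μL = 3.6 mL total → factor 3.6/1.2 = 3
Step 4: 2.5 mL + 5 mL = 7.5 mL total → factor 7.5/2.5 = 3
Step 5: 12-fold → factor 12
Step 6: 125 μL + 1437.5 μL = 1562.5 μL total → factor 1562.5/125 = 12.5
Product of known-step factors = 21600
Overall factor = 2.40 μM / (0.0185 nM) = 1.2973 × 10^5
Step-2 factor = 1.2973 × 10^5 / 21600 = 6.006
v = 12 mL / 6.006 = 2.00 mL

2.00 mL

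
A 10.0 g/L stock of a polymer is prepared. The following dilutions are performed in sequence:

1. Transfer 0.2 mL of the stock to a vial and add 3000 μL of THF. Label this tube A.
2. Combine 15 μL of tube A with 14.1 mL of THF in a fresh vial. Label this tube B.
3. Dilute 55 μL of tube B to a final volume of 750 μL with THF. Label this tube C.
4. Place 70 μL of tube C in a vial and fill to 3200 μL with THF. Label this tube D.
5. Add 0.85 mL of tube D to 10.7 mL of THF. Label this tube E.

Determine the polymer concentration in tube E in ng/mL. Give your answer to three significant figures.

0.0784 ng/mL

Step 1: 0.2 mL + 3000 μL = 3.2 mL total → factor 3.2/0.2 = 16
Step 2: 15 μL + 14.1 mL = 14115 μL total → factor 14115/15 = 941
Step 3: 55 μL brought to 750 μL → factor 750/55 = 13.636
Step 4: 70 μL brought to 3200 μL → factor 3200/70 = 45.714
Step 5: 0.85 mL + 10.7 mL = 11.55 mL total → factor 11.55/0.85 = 13.588
Overall dilution factor = 16 × 941 × 13.636 × 45.714 × 13.588 = 1.2753 × 10^8
Final = 10.0 g/L / 1.2753 × 10^8 = 7.841 × 10^-8 g/L = 0.0784 ng/mL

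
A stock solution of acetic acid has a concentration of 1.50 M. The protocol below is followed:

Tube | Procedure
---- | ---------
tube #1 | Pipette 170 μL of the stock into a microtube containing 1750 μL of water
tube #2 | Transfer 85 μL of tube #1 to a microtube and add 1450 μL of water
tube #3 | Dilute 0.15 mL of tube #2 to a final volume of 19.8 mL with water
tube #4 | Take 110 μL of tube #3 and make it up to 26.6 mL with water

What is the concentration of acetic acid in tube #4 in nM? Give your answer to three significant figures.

230 nM

Step 1: 170 μL + 1750 μL = 1920 μL total → factor 1920/170 = 11.294
Step 2: 85 μL + 1450 μL = 1535 μL total → factor 1535/85 = 18.059
Step 3: 0.15 mL brought to 19.8 mL → factor 19.8/0.15 = 132
Step 4: 110 μL brought to 26.6 mL → factor 26600/110 = 241.82
Dilution factor through tube #4 = 11.294 × 18.059 × 132 × 241.82 = 6.5104 × 10^6
[tube #4] = 1.50 M / 6.5104 × 10^6 = 2.304 × 10^-7 M = 230 nM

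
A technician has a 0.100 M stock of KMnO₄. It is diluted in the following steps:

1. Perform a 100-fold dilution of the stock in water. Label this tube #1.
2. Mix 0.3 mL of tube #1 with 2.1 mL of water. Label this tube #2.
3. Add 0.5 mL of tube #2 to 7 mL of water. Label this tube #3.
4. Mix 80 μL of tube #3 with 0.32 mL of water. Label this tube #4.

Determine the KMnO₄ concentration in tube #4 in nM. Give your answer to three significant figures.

Step 1: 100-fold → factor 100
Step 2: 0.3 mL + 2.1 mL = 2.4 mL total → factor 2.4/0.3 = 8
Step 3: 0.5 mL + 7 mL = 7.5 mL total → factor 7.5/0.5 = 15
Step 4: 80 μL + 0.32 mL = 400 μL total → factor 400/80 = 5
Overall dilution factor = 100 × 8 × 15 × 5 = 60000
Final = 0.100 M / 60000 = 1.667 × 10^-6 M = 1.67 × 10^3 nM

1.67 × 10^3 nM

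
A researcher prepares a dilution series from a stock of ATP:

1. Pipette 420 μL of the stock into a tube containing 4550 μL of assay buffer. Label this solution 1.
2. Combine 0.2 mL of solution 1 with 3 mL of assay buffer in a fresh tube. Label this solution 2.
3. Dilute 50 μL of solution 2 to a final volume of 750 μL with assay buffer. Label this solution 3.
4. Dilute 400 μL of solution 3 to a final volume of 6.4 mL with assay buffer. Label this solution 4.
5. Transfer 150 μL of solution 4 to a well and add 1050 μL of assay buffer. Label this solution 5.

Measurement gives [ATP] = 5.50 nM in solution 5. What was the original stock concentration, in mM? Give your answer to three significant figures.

2.00 mM

Step 1: 420 μL + 4550 μL = 4970 μL total → factor 4970/420 = 11.833
Step 2: 0.2 mL + 3 mL = 3.2 mL total → factor 3.2/0.2 = 16
Step 3: 50 μL brought to 750 μL → factor 750/50 = 15
Step 4: 400 μL brought to 6.4 mL → factor 6400/400 = 16
Step 5: 150 μL + 1050 μL = 1200 μL total → factor 1200/150 = 8
Overall dilution factor = 11.833 × 16 × 15 × 16 × 8 = 3.6352 × 10^5
Stock = 5.50 nM × 3.6352 × 10^5 = 1.999 × 10^6 nM = 2.00 mM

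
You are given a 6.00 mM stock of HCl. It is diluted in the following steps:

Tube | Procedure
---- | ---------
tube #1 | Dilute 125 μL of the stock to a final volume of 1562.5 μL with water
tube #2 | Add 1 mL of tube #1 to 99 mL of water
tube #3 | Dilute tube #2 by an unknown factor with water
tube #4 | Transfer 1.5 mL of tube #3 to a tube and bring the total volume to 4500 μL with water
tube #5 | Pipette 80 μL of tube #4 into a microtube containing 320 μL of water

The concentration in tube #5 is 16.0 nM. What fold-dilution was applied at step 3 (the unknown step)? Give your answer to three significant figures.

20.0-fold

Step 1: 125 μL brought to 1562.5 μL → factor 1562.5/125 = 12.5
Step 2: 1 mL + 99 mL = 100 mL total → factor 100/1 = 100
Step 3: unknown factor x
Step 4: 1.5 mL brought to 4500 μL → factor 4.5/1.5 = 3
Step 5: 80 μL + 320 μL = 400 μL total → factor 400/80 = 5
Product of known-step factors = 18750
Overall factor = 6.00 mM / (16.0 nM) = 3.75 × 10^5
x = 3.75 × 10^5 / 18750 = 20.0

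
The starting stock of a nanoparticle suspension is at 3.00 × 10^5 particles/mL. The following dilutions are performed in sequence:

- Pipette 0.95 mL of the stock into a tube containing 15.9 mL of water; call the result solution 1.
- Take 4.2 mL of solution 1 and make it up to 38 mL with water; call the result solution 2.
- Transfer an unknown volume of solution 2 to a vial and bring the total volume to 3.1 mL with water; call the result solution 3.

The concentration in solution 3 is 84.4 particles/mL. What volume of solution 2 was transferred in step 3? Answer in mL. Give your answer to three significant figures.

0.140 mL

Step 1: 0.95 mL + 15.9 mL = 16.85 mL total → factor 16.85/0.95 = 17.737
Step 2: 4.2 mL brought to 38 mL → factor 38/4.2 = 9.0476
Step 3: v brought to 3.1 mL → factor = 3.1 mL/v
Product of known-step factors = 160.48
Overall factor = 3.00 × 10^5 particles/mL / (84.4 particles/mL) = 3554.5
Step-3 factor = 3554.5 / 160.48 = 22.15
v = 3.1 mL / 22.15 = 0.140 mL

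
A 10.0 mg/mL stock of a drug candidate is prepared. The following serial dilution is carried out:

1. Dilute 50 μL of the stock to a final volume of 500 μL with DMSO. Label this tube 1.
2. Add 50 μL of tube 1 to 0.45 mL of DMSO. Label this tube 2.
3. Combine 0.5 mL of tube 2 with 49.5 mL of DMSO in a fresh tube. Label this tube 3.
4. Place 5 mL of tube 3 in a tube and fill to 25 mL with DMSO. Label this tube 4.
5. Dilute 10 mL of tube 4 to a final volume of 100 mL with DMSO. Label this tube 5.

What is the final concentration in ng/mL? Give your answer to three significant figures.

20.0 ng/mL

Step 1: 50 μL brought to 500 μL → factor 500/50 = 10
Step 2: 50 μL + 0.45 mL = 500 μL total → factor 500/50 = 10
Step 3: 0.5 mL + 49.5 mL = 50 mL total → factor 50/0.5 = 100
Step 4: 5 mL brought to 25 mL → factor 25/5 = 5
Step 5: 10 mL brought to 100 mL → factor 100/10 = 10
Overall dilution factor = 10 × 10 × 100 × 5 × 10 = 5 × 10^5
Final = 10.0 mg/mL / 5 × 10^5 = 2.000 × 10^-5 mg/mL = 20.0 ng/mL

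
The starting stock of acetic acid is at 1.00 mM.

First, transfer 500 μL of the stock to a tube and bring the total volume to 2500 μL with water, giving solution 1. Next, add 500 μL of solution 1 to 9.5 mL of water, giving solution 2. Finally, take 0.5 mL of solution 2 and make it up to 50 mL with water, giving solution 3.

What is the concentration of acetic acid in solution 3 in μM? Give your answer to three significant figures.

Step 1: 500 μL brought to 2500 μL → factor 2500/500 = 5
Step 2: 500 μL + 9.5 mL = 10000 μL total → factor 10000/500 = 20
Step 3: 0.5 mL brought to 50 mL → factor 50/0.5 = 100
Overall dilution factor = 5 × 20 × 100 = 10000
Final = 1.00 mM / 10000 = 0.0001000 mM = 0.100 μM

0.100 μM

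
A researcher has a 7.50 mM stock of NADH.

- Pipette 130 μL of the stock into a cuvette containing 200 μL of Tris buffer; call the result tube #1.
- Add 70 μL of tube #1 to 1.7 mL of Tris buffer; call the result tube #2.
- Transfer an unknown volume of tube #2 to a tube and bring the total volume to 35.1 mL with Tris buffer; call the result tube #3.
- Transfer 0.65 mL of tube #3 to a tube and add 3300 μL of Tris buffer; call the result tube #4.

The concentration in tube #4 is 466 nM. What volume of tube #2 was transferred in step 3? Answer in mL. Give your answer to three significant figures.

Step 1: 130 μL + 200 μL = 330 μL total → factor 330/130 = 2.5385
Step 2: 70 μL + 1.7 mL = 1770 μL total → factor 1770/70 = 25.286
Step 3: v brought to 35.1 mL → factor = 35.1 mL/v
Step 4: 0.65 mL + 3300 μL = 3.95 mL total → factor 3.95/0.65 = 6.0769
Product of known-step factors = 390.06
Overall factor = 7.50 mM / (466 nM) = 16094
Step-3 factor = 16094 / 390.06 = 41.262
v = 35.1 mL / 41.262 = 0.851 mL

0.851 mL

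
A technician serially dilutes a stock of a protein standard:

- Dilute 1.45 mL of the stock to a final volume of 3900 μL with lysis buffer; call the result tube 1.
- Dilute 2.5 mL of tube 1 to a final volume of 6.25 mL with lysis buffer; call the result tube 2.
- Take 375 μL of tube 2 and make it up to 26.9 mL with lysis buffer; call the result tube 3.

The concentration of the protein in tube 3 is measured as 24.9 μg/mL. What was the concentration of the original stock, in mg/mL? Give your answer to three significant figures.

12.0 mg/mL

Step 1: 1.45 mL brought to 3900 μL → factor 3.9/1.45 = 2.6897
Step 2: 2.5 mL brought to 6.25 mL → factor 6.25/2.5 = 2.5
Step 3: 375 μL brought to 26.9 mL → factor 26900/375 = 71.733
Overall dilution factor = 2.6897 × 2.5 × 71.733 = 482.34
Stock = 24.9 μg/mL × 482.34 = 1.201 × 10^4 μg/mL = 12.0 mg/mL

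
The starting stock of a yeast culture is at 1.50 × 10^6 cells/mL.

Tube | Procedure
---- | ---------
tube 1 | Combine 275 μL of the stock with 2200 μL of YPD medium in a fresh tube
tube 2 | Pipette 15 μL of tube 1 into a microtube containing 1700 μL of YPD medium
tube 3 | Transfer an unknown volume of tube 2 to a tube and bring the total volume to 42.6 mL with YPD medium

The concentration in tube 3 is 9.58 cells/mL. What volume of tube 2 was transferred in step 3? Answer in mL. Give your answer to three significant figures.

0.280 mL

Step 1: 275 μL + 2200 μL = 2475 μL total → factor 2475/275 = 9
Step 2: 15 μL + 1700 μL = 1715 μL total → factor 1715/15 = 114.33
Step 3: v brought to 42.6 mL → factor = 42.6 mL/v
Product of known-step factors = 1029
Overall factor = 1.50 × 10^6 cells/mL / (9.58 cells/mL) = 1.5658 × 10^5
Step-3 factor = 1.5658 × 10^5 / 1029 = 152.16
v = 42.6 mL / 152.16 = 0.280 mL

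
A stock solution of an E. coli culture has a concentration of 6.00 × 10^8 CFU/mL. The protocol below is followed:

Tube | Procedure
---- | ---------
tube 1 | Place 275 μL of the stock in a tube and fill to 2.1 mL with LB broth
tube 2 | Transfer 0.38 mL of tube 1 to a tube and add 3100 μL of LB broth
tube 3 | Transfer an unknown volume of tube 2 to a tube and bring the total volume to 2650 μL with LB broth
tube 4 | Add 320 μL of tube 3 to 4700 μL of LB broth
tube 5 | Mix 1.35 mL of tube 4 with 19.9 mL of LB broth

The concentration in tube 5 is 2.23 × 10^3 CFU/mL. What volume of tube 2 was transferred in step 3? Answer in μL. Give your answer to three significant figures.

Step 1: 275 μL brought to 2.1 mL → factor 2100/275 = 7.6364
Step 2: 0.38 mL + 3100 μL = 3.48 mL total → factor 3.48/0.38 = 9.1579
Step 3: v brought to 2650 μL → factor = 2650 μL/v
Step 4: 320 μL + 4700 μL = 5020 μL total → factor 5020/320 = 15.688
Step 5: 1.35 mL + 19.9 mL = 21.25 mL total → factor 21.25/1.35 = 15.741
Product of known-step factors = 17269
Overall factor = 6.00 × 10^8 CFU/mL / (2.23 × 10^3 CFU/mL) = 2.6906 × 10^5
Step-3 factor = 2.6906 × 10^5 / 17269 = 15.581
v = 2650 μL / 15.581 = 170 μL

170 μL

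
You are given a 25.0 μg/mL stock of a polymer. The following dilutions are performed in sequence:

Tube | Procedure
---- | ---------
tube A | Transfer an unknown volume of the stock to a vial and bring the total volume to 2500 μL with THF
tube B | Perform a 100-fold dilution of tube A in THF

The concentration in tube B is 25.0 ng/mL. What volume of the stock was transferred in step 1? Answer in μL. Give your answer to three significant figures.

250 μL

Step 1: v brought to 2500 μL → factor = 2500 μL/v
Step 2: 100-fold → factor 100
Product of known-step factors = 100
Overall factor = 25.0 μg/mL / (25.0 ng/mL) = 1000
Step-1 factor = 1000 / 100 = 10
v = 2500 μL / 10 = 250 μL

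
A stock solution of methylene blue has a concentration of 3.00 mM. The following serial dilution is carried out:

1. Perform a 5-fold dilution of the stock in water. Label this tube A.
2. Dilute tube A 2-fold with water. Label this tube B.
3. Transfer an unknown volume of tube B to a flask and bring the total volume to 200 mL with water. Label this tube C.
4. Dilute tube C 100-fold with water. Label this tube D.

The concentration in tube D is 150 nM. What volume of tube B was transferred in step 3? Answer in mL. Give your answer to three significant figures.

Step 1: 5-fold → factor 5
Step 2: 2-fold → factor 2
Step 3: v brought to 200 mL → factor = 200 mL/v
Step 4: 100-fold → factor 100
Product of known-step factors = 1000
Overall factor = 3.00 mM / (150 nM) = 20000
Step-3 factor = 20000 / 1000 = 20
v = 200 mL / 20 = 10.0 mL

10.0 mL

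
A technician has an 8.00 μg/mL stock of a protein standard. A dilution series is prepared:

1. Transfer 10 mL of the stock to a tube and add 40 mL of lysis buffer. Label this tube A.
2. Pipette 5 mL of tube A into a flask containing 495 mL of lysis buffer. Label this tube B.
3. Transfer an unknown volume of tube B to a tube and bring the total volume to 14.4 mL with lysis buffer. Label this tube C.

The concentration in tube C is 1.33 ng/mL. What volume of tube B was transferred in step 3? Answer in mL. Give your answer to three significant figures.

1.20 mL

Step 1: 10 mL + 40 mL = 50 mL total → factor 50/10 = 5
Step 2: 5 mL + 495 mL = 500 mL total → factor 500/5 = 100
Step 3: v brought to 14.4 mL → factor = 14.4 mL/v
Product of known-step factors = 500
Overall factor = 8.00 μg/mL / (1.33 ng/mL) = 6015
Step-3 factor = 6015 / 500 = 12.03
v = 14.4 mL / 12.03 = 1.20 mL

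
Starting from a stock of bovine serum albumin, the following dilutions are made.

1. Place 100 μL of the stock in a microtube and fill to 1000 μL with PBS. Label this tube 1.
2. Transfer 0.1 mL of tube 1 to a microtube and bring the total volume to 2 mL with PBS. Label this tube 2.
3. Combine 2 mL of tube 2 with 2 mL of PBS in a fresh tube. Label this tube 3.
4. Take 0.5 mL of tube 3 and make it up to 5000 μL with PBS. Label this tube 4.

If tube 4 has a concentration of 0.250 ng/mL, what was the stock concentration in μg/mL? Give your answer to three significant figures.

1.00 μg/mL

Step 1: 100 μL brought to 1000 μL → factor 1000/100 = 10
Step 2: 0.1 mL brought to 2 mL → factor 2/0.1 = 20
Step 3: 2 mL + 2 mL = 4 mL total → factor 4/2 = 2
Step 4: 0.5 mL brought to 5000 μL → factor 5/0.5 = 10
Overall dilution factor = 10 × 20 × 2 × 10 = 4000
Stock = 0.250 ng/mL × 4000 = 1000 ng/mL = 1.00 μg/mL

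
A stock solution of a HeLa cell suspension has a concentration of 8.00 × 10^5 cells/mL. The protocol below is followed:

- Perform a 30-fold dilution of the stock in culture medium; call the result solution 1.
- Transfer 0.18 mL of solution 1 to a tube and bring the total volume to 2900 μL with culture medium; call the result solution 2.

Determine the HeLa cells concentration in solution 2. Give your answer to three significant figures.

Step 1: 30-fold → factor 30
Step 2: 0.18 mL brought to 2900 μL → factor 2.9/0.18 = 16.111
Overall dilution factor = 30 × 16.111 = 483.33
Final = 8.00 × 10^5 cells/mL / 483.33 = 1.66 × 10^3 cells/mL

1.66 × 10^3 cells/mL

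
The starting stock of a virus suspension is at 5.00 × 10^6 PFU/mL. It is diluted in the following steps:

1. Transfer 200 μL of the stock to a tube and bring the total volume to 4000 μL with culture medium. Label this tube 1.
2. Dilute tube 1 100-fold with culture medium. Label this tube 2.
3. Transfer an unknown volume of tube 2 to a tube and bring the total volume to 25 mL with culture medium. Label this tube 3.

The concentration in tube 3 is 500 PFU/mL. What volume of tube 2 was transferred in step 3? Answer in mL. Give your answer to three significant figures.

Step 1: 200 μL brought to 4000 μL → factor 4000/200 = 20
Step 2: 100-fold → factor 100
Step 3: v brought to 25 mL → factor = 25 mL/v
Product of known-step factors = 2000
Overall factor = 5.00 × 10^6 PFU/mL / (500 PFU/mL) = 10000
Step-3 factor = 10000 / 2000 = 5
v = 25 mL / 5 = 5.00 mL

5.00 mL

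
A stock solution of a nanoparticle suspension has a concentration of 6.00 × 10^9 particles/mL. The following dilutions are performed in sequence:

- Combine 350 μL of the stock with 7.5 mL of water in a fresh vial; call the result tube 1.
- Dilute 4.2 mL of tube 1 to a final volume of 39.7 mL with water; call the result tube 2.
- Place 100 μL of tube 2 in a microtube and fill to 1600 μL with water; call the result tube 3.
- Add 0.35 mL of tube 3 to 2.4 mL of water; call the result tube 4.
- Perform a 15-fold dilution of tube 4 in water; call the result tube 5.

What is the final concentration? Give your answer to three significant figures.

1.50 × 10^4 particles/mL

Step 1: 350 μL + 7.5 mL = 7850 μL total → factor 7850/350 = 22.429
Step 2: 4.2 mL brought to 39.7 mL → factor 39.7/4.2 = 9.4524
Step 3: 100 μL brought to 1600 μL → factor 1600/100 = 16
Step 4: 0.35 mL + 2.4 mL = 2.75 mL total → factor 2.75/0.35 = 7.8571
Step 5: 15-fold → factor 15
Overall dilution factor = 22.429 × 9.4524 × 16 × 7.8571 × 15 = 3.9978 × 10^5
Final = 6.00 × 10^9 particles/mL / 3.9978 × 10^5 = 1.50 × 10^4 particles/mL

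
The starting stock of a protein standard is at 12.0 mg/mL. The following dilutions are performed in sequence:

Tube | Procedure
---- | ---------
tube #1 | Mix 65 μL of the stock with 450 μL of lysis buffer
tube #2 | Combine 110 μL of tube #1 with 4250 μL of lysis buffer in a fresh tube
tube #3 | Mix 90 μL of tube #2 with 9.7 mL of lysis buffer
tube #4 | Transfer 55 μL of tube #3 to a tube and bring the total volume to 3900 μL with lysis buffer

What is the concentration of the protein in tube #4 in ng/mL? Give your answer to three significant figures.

4.95 ng/mL

Step 1: 65 μL + 450 μL = 515 μL total → factor 515/65 = 7.9231
Step 2: 110 μL + 4250 μL = 4360 μL total → factor 4360/110 = 39.636
Step 3: 90 μL + 9.7 mL = 9790 μL total → factor 9790/90 = 108.78
Step 4: 55 μL brought to 3900 μL → factor 3900/55 = 70.909
Overall dilution factor = 7.9231 × 39.636 × 108.78 × 70.909 = 2.4223 × 10^6
Final = 12.0 mg/mL / 2.4223 × 10^6 = 4.954 × 10^-6 mg/mL = 4.95 ng/mL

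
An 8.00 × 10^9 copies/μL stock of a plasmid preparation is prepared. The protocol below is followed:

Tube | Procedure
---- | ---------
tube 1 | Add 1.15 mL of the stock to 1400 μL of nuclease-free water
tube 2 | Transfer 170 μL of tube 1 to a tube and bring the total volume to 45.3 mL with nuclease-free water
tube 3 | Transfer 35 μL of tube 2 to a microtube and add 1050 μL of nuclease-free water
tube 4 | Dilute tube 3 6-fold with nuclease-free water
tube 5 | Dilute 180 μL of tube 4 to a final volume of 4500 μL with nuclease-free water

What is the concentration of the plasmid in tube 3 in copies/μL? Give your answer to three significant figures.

4.37 × 10^5 copies/μL

Step 1: 1.15 mL + 1400 μL = 2.55 mL total → factor 2.55/1.15 = 2.2174
Step 2: 170 μL brought to 45.3 mL → factor 45300/170 = 266.47
Step 3: 35 μL + 1050 μL = 1085 μL total → factor 1085/35 = 31
Dilution factor through tube 3 = 2.2174 × 266.47 × 31 = 18317
[tube 3] = 8.00 × 10^9 copies/μL / 18317 = 4.37 × 10^5 copies/μL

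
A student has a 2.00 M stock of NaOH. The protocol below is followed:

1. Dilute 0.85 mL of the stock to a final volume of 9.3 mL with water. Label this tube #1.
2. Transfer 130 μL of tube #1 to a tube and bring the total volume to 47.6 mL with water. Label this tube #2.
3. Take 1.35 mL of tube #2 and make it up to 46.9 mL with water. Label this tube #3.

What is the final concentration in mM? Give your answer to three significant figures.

0.0144 mM

Step 1: 0.85 mL brought to 9.3 mL → factor 9.3/0.85 = 10.941
Step 2: 130 μL brought to 47.6 mL → factor 47600/130 = 366.15
Step 3: 1.35 mL brought to 46.9 mL → factor 46.9/1.35 = 34.741
Overall dilution factor = 10.941 × 366.15 × 34.741 = 1.3918 × 10^5
Final = 2.00 M / 1.3918 × 10^5 = 1.437 × 10^-5 M = 0.0144 mM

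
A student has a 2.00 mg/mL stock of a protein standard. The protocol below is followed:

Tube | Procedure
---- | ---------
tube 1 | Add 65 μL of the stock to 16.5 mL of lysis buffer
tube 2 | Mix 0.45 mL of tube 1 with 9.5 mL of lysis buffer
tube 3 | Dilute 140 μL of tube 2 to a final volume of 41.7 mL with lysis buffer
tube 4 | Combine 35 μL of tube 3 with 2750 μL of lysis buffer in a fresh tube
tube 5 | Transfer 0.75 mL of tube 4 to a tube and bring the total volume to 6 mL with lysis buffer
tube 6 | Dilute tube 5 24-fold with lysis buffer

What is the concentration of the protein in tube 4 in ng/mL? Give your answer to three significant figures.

Step 1: 65 μL + 16.5 mL = 16565 μL total → factor 16565/65 = 254.85
Step 2: 0.45 mL + 9.5 mL = 9.95 mL total → factor 9.95/0.45 = 22.111
Step 3: 140 μL brought to 41.7 mL → factor 41700/140 = 297.86
Step 4: 35 μL + 2750 μL = 2785 μL total → factor 2785/35 = 79.571
Dilution factor through tube 4 = 254.85 × 22.111 × 297.86 × 79.571 = 1.3355 × 10^8
[tube 4] = 2.00 mg/mL / 1.3355 × 10^8 = 1.498 × 10^-8 mg/mL = 0.0150 ng/mL

0.0150 ng/mL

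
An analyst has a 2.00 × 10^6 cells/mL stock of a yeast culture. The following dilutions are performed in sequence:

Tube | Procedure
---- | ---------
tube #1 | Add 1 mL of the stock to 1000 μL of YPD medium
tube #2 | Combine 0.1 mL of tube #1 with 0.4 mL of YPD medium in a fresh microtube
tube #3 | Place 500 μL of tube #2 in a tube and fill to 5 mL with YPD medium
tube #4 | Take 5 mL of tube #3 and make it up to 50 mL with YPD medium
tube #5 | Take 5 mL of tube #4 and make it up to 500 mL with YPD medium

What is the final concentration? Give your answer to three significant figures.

20.0 cells/mL

Step 1: 1 mL + 1000 μL = 2 mL total → factor 2/1 = 2
Step 2: 0.1 mL + 0.4 mL = 0.5 mL total → factor 0.5/0.1 = 5
Step 3: 500 μL brought to 5 mL → factor 5000/500 = 10
Step 4: 5 mL brought to 50 mL → factor 50/5 = 10
Step 5: 5 mL brought to 500 mL → factor 500/5 = 100
Overall dilution factor = 2 × 5 × 10 × 10 × 100 = 1 × 10^5
Final = 2.00 × 10^6 cells/mL / 1 × 10^5 = 20.0 cells/mL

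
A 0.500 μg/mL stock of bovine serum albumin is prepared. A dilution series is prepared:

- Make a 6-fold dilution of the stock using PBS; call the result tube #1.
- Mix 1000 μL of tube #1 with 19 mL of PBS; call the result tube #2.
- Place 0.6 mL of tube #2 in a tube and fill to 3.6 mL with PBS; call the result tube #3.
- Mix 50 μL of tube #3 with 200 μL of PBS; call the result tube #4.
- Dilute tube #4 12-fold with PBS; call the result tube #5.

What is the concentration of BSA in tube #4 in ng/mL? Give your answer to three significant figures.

0.139 ng/mL

Step 1: 6-fold → factor 6
Step 2: 1000 μL + 19 mL = 20000 μL total → factor 20000/1000 = 20
Step 3: 0.6 mL brought to 3.6 mL → factor 3.6/0.6 = 6
Step 4: 50 μL + 200 μL = 250 μL total → factor 250/50 = 5
Dilution factor through tube #4 = 6 × 20 × 6 × 5 = 3600
[tube #4] = 0.500 μg/mL / 3600 = 0.0001389 μg/mL = 0.139 ng/mL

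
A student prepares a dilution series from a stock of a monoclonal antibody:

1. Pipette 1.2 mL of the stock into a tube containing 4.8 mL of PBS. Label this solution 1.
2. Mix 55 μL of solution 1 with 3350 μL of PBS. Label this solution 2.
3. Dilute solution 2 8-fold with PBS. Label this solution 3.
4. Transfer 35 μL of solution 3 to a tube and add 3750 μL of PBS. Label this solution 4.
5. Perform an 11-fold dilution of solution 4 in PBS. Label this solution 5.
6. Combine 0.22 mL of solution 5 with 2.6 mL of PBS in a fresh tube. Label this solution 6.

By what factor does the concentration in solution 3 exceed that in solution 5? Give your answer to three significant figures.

Step 1: 1.2 mL + 4.8 mL = 6 mL total → factor 6/1.2 = 5
Step 2: 55 μL + 3350 μL = 3405 μL total → factor 3405/55 = 61.909
Step 3: 8-fold → factor 8
Step 4: 35 μL + 3750 μL = 3785 μL total → factor 3785/35 = 108.14
Step 5: 11-fold → factor 11
Dilution factor to solution 3 = 2476.4; to solution 5 = 2.9458 × 10^6
[solution 3]/[solution 5] = (factor to solution 5)/(factor to solution 3) = 2.9458 × 10^6/2476.4 = 1.19 × 10^3

1.19 × 10^3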